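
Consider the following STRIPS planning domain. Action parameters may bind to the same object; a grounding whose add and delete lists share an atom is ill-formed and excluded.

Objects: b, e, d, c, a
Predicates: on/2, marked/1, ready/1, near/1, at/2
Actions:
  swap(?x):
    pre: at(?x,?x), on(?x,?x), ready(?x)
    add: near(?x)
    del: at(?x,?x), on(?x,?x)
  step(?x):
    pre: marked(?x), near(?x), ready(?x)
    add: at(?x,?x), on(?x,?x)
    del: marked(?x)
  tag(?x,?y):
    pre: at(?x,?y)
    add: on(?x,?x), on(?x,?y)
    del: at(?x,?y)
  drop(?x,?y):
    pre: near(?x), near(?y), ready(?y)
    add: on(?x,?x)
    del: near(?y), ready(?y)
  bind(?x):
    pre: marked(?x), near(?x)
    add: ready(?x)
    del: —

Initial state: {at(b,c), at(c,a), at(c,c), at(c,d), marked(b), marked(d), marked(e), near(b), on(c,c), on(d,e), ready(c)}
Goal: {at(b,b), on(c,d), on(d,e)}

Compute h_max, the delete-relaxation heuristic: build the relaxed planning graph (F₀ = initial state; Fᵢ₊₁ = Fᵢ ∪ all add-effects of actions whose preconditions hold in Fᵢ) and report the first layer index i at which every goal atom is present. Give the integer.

F0 = init (11 atoms)
F1 = F0 ∪ {near(c), on(b,b), on(b,c), on(c,a), on(c,d), ready(b)}  (17 atoms)
F2 = F1 ∪ {at(b,b)}  (18 atoms)
goal ⊆ F2  ⇒  h_max = 2

2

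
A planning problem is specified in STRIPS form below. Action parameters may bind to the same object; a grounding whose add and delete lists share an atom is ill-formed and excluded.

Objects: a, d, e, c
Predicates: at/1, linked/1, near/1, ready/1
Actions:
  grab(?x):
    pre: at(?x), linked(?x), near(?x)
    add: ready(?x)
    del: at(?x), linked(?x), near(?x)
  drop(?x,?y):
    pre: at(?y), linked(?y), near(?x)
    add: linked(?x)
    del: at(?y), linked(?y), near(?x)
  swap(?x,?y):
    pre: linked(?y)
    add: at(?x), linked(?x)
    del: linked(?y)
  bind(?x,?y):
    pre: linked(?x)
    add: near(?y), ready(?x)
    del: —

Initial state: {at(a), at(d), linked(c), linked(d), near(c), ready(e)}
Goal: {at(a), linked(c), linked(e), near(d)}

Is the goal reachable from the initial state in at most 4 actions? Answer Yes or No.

1. swap(e,d)  →  {at(a), at(d), at(e), linked(c), linked(e), near(c), ready(e)}
2. bind(e,d)  →  {at(a), at(d), at(e), linked(c), linked(e), near(c), near(d), ready(e)}
optimal plan length = 2; 2 ≤ 4

Yes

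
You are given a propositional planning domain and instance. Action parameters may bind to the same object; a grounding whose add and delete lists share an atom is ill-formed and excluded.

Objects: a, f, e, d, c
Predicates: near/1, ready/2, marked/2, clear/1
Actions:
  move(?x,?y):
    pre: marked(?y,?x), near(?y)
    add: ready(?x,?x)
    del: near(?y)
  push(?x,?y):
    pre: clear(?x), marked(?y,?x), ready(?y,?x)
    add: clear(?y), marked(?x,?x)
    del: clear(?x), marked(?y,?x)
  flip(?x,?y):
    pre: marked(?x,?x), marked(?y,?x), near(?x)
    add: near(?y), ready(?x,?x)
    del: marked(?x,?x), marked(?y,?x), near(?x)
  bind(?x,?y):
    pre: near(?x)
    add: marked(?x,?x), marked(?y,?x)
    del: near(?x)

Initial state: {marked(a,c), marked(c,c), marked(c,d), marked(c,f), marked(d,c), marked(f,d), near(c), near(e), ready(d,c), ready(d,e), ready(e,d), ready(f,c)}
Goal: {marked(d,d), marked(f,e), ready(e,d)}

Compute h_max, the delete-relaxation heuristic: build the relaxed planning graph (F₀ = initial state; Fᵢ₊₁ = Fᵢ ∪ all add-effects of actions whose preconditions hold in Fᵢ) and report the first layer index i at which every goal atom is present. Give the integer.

2

F0 = init (12 atoms)
F1 = F0 ∪ {marked(a,e), marked(c,e), marked(d,e), marked(e,c), marked(e,e), marked(f,c), marked(f,e), near(a), near(d), ready(c,c), ready(d,d), ready(f,f)}  (24 atoms)
F2 = F1 ∪ {marked(a,a), marked(a,d), marked(c,a), marked(d,a), marked(d,d), marked(e,a), marked(e,d), marked(f,a), near(f), ready(e,e)}  (34 atoms)
goal ⊆ F2  ⇒  h_max = 2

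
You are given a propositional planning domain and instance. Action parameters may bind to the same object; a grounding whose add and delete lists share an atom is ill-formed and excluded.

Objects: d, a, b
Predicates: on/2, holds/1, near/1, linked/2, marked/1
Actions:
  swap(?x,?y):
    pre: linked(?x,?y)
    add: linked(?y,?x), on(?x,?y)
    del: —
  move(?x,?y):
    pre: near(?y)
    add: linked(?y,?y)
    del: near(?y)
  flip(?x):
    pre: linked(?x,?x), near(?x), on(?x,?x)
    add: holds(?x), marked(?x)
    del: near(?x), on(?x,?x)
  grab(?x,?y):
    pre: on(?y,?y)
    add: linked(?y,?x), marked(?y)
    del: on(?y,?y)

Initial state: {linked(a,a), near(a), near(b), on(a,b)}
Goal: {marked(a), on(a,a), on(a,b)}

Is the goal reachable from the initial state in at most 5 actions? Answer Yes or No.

Yes

1. swap(a,a)  →  {linked(a,a), near(a), near(b), on(a,a), on(a,b)}
2. flip(a)  →  {holds(a), linked(a,a), marked(a), near(b), on(a,b)}
3. swap(a,a)  →  {holds(a), linked(a,a), marked(a), near(b), on(a,a), on(a,b)}
optimal plan length = 3; 3 ≤ 5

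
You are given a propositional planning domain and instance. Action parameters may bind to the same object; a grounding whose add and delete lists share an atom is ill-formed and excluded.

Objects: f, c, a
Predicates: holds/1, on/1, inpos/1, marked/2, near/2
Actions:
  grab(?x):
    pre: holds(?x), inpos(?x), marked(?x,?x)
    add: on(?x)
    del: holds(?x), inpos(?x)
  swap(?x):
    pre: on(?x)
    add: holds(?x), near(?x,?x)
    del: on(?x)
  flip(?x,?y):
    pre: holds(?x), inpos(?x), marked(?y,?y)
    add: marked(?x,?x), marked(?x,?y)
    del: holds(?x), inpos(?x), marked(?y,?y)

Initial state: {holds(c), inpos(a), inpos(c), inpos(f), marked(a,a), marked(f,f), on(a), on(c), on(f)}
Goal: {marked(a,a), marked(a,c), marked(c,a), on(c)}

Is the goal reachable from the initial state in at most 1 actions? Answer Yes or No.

1. swap(a)  →  {holds(a), holds(c), inpos(a), inpos(c), inpos(f), marked(a,a), marked(f,f), near(a,a), on(c), on(f)}
2. flip(c,a)  →  {holds(a), inpos(a), inpos(f), marked(c,a), marked(c,c), marked(f,f), near(a,a), on(c), on(f)}
3. flip(a,c)  →  {inpos(f), marked(a,a), marked(a,c), marked(c,a), marked(f,f), near(a,a), on(c), on(f)}
optimal plan length = 3; 3 > 1

No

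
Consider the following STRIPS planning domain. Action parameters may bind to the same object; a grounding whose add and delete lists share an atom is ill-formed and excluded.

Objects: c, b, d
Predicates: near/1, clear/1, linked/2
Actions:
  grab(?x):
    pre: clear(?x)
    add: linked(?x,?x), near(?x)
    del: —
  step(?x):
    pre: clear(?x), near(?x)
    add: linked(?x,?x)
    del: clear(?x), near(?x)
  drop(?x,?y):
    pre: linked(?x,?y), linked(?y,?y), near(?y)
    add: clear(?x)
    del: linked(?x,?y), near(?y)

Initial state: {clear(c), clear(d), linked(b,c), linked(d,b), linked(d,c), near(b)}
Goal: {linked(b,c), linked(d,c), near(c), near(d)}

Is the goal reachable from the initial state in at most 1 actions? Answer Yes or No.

No

1. grab(c)  →  {clear(c), clear(d), linked(b,c), linked(c,c), linked(d,b), linked(d,c), near(b), near(c)}
2. grab(d)  →  {clear(c), clear(d), linked(b,c), linked(c,c), linked(d,b), linked(d,c), linked(d,d), near(b), near(c), near(d)}
optimal plan length = 2; 2 > 1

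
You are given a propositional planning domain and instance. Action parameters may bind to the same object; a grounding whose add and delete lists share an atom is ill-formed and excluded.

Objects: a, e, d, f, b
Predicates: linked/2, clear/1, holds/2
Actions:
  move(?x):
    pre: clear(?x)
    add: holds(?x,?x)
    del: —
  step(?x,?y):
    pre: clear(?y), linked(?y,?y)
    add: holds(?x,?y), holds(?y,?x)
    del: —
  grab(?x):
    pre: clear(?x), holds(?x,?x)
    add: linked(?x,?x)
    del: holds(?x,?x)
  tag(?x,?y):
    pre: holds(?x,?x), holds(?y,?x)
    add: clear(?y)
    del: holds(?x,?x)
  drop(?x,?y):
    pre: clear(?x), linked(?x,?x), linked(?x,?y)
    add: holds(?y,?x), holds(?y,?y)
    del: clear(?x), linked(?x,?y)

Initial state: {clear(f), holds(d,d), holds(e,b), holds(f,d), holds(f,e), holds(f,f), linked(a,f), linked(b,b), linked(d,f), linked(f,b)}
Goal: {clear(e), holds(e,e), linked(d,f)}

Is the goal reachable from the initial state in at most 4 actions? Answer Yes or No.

Yes

1. grab(f)  →  {clear(f), holds(d,d), holds(e,b), holds(f,d), holds(f,e), linked(a,f), linked(b,b), linked(d,f), linked(f,b), linked(f,f)}
2. drop(f,b)  →  {holds(b,b), holds(b,f), holds(d,d), holds(e,b), holds(f,d), holds(f,e), linked(a,f), linked(b,b), linked(d,f), linked(f,f)}
3. tag(b,e)  →  {clear(e), holds(b,f), holds(d,d), holds(e,b), holds(f,d), holds(f,e), linked(a,f), linked(b,b), linked(d,f), linked(f,f)}
4. move(e)  →  {clear(e), holds(b,f), holds(d,d), holds(e,b), holds(e,e), holds(f,d), holds(f,e), linked(a,f), linked(b,b), linked(d,f), linked(f,f)}
optimal plan length = 4; 4 ≤ 4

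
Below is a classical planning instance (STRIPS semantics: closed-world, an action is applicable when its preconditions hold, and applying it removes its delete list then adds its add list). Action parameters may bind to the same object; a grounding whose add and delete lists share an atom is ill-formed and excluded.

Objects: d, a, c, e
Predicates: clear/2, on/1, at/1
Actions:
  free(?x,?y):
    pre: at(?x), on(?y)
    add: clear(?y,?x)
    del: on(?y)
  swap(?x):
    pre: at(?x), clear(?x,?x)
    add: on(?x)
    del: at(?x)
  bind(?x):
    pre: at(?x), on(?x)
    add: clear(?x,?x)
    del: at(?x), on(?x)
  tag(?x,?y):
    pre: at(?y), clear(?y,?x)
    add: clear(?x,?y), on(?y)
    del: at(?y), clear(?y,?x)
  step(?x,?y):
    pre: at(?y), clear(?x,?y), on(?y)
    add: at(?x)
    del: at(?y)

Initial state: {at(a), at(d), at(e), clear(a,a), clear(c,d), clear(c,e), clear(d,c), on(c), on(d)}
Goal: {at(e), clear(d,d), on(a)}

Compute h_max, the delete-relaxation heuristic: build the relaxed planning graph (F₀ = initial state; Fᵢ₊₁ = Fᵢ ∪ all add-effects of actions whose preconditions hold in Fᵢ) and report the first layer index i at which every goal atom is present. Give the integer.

1

F0 = init (9 atoms)
F1 = F0 ∪ {at(c), clear(c,a), clear(d,a), clear(d,d), clear(d,e), on(a)}  (15 atoms)
goal ⊆ F1  ⇒  h_max = 1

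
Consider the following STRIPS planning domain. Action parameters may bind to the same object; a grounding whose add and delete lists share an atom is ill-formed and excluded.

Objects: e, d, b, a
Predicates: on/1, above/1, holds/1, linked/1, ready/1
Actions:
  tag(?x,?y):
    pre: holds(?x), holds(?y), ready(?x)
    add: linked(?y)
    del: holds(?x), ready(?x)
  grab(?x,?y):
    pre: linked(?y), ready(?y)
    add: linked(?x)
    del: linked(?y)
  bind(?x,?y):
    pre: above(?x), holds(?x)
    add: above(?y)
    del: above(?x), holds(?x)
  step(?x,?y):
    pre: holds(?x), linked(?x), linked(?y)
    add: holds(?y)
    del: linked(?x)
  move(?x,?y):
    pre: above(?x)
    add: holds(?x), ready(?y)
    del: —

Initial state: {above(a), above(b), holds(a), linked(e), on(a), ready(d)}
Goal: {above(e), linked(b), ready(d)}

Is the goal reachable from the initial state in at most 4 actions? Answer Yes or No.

Yes

1. bind(a,e)  →  {above(b), above(e), linked(e), on(a), ready(d)}
2. move(e,e)  →  {above(b), above(e), holds(e), linked(e), on(a), ready(d), ready(e)}
3. grab(b,e)  →  {above(b), above(e), holds(e), linked(b), on(a), ready(d), ready(e)}
optimal plan length = 3; 3 ≤ 4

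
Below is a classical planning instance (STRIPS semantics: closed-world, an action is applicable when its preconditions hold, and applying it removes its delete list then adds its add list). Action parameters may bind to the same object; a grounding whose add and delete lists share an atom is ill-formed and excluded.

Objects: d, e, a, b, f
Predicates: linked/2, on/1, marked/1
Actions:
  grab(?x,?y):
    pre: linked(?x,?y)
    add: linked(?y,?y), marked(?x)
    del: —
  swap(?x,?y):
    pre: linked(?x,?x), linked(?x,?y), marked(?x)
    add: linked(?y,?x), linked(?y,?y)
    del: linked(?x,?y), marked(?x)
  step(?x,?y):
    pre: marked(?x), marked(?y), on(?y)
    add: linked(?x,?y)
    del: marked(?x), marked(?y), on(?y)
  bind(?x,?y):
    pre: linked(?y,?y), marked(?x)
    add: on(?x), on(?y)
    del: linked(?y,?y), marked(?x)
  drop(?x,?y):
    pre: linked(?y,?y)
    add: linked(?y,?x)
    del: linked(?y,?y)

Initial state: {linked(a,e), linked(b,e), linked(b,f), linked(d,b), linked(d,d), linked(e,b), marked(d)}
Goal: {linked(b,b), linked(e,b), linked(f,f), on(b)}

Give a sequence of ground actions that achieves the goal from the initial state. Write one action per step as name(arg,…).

grab(d,b); grab(b,f); bind(b,d)

1. grab(d,b)  →  {linked(a,e), linked(b,b), linked(b,e), linked(b,f), linked(d,b), linked(d,d), linked(e,b), marked(d)}
2. grab(b,f)  →  {linked(a,e), linked(b,b), linked(b,e), linked(b,f), linked(d,b), linked(d,d), linked(e,b), linked(f,f), marked(b), marked(d)}
3. bind(b,d)  →  {linked(a,e), linked(b,b), linked(b,e), linked(b,f), linked(d,b), linked(e,b), linked(f,f), marked(d), on(b), on(d)}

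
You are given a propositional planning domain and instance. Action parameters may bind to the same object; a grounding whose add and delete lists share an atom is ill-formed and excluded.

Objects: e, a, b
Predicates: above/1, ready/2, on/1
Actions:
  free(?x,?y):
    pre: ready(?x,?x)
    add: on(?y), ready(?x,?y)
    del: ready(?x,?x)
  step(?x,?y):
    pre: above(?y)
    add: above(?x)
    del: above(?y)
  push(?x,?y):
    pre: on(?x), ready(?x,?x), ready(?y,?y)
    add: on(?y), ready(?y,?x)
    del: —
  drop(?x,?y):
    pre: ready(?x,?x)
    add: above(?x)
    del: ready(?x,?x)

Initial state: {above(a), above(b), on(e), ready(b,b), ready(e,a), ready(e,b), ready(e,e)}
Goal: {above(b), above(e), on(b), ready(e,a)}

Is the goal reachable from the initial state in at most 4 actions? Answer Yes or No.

Yes

1. free(e,b)  →  {above(a), above(b), on(b), on(e), ready(b,b), ready(e,a), ready(e,b)}
2. step(e,a)  →  {above(b), above(e), on(b), on(e), ready(b,b), ready(e,a), ready(e,b)}
optimal plan length = 2; 2 ≤ 4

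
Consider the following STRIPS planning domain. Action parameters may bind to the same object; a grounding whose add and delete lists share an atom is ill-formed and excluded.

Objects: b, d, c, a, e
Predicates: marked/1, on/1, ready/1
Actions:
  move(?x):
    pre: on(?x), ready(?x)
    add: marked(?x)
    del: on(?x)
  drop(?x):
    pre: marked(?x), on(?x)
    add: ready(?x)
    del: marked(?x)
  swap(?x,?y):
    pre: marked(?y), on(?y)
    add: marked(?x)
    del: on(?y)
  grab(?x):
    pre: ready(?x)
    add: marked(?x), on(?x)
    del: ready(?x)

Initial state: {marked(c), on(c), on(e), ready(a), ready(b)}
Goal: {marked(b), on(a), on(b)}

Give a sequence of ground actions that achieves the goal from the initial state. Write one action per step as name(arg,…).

1. grab(b)  →  {marked(b), marked(c), on(b), on(c), on(e), ready(a)}
2. grab(a)  →  {marked(a), marked(b), marked(c), on(a), on(b), on(c), on(e)}

grab(b); grab(a)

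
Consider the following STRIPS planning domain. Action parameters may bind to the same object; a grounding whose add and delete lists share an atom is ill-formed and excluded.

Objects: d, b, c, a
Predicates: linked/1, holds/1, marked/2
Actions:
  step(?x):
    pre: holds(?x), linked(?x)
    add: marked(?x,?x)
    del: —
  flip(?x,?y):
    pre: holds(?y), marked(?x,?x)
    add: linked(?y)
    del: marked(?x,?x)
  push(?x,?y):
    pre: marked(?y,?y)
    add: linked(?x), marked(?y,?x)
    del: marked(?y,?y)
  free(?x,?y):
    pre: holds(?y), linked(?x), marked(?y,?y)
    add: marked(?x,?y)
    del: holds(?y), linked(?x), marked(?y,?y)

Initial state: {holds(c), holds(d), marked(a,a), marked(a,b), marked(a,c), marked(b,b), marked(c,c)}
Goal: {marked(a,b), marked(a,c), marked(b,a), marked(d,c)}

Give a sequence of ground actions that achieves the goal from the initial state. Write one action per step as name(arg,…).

1. flip(a,d)  →  {holds(c), holds(d), linked(d), marked(a,b), marked(a,c), marked(b,b), marked(c,c)}
2. push(a,b)  →  {holds(c), holds(d), linked(a), linked(d), marked(a,b), marked(a,c), marked(b,a), marked(c,c)}
3. free(d,c)  →  {holds(d), linked(a), marked(a,b), marked(a,c), marked(b,a), marked(d,c)}

flip(a,d); push(a,b); free(d,c)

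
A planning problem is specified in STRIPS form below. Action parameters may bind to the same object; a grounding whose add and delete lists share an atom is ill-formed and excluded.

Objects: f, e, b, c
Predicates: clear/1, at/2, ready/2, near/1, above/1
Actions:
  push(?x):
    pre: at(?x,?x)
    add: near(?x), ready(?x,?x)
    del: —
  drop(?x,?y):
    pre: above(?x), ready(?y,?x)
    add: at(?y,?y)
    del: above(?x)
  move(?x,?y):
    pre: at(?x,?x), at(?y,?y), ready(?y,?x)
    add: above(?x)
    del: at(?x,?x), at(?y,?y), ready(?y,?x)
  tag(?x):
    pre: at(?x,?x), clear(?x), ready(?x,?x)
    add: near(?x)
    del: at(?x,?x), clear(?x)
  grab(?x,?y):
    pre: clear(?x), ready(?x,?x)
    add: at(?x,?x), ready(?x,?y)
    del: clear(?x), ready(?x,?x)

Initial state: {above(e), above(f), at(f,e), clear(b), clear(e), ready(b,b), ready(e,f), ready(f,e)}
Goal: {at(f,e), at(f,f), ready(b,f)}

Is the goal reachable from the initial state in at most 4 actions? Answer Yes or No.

1. drop(e,f)  →  {above(f), at(f,e), at(f,f), clear(b), clear(e), ready(b,b), ready(e,f), ready(f,e)}
2. grab(b,f)  →  {above(f), at(b,b), at(f,e), at(f,f), clear(e), ready(b,f), ready(e,f), ready(f,e)}
optimal plan length = 2; 2 ≤ 4

Yes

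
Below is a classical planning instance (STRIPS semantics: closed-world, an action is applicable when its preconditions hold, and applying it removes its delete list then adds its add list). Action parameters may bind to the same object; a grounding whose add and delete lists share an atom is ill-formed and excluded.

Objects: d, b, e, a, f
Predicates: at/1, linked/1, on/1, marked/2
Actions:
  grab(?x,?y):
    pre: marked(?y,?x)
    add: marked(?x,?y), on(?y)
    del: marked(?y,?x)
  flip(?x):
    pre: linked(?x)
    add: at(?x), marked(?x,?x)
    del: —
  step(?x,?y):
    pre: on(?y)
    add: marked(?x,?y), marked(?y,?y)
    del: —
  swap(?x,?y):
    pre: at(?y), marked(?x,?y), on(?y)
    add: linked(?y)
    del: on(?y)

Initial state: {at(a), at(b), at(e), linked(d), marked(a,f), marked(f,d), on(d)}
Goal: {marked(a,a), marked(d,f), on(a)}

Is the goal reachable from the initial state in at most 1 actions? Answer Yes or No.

1. grab(d,f)  →  {at(a), at(b), at(e), linked(d), marked(a,f), marked(d,f), on(d), on(f)}
2. grab(f,a)  →  {at(a), at(b), at(e), linked(d), marked(d,f), marked(f,a), on(a), on(d), on(f)}
3. step(d,a)  →  {at(a), at(b), at(e), linked(d), marked(a,a), marked(d,a), marked(d,f), marked(f,a), on(a), on(d), on(f)}
optimal plan length = 3; 3 > 1

No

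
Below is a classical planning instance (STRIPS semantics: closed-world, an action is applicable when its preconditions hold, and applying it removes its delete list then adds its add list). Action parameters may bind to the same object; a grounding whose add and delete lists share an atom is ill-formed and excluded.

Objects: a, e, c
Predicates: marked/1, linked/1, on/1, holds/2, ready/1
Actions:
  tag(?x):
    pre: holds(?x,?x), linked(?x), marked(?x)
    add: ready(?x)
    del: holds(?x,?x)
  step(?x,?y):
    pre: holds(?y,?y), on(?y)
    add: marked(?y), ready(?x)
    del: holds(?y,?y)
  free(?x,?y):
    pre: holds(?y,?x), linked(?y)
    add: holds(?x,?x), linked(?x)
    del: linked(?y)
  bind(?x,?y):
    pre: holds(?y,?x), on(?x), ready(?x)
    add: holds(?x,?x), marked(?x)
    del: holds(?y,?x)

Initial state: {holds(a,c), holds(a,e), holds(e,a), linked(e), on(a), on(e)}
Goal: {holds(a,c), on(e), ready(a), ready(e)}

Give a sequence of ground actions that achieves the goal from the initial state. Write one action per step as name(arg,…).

1. free(a,e)  →  {holds(a,a), holds(a,c), holds(a,e), holds(e,a), linked(a), on(a), on(e)}
2. step(a,a)  →  {holds(a,c), holds(a,e), holds(e,a), linked(a), marked(a), on(a), on(e), ready(a)}
3. free(e,a)  →  {holds(a,c), holds(a,e), holds(e,a), holds(e,e), linked(e), marked(a), on(a), on(e), ready(a)}
4. step(e,e)  →  {holds(a,c), holds(a,e), holds(e,a), linked(e), marked(a), marked(e), on(a), on(e), ready(a), ready(e)}

free(a,e); step(a,a); free(e,a); step(e,e)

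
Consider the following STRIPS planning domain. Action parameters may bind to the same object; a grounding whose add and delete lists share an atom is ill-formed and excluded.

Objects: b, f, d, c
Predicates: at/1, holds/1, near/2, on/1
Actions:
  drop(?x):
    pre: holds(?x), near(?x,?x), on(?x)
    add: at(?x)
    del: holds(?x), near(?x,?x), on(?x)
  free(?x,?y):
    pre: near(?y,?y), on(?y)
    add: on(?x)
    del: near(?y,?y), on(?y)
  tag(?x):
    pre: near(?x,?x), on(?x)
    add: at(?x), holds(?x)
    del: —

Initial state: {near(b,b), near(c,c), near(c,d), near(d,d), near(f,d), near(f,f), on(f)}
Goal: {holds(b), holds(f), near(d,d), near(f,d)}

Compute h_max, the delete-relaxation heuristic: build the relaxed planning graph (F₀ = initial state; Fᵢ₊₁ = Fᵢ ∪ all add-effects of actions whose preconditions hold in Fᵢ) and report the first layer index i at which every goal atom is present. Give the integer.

F0 = init (7 atoms)
F1 = F0 ∪ {at(f), holds(f), on(b), on(c), on(d)}  (12 atoms)
F2 = F1 ∪ {at(b), at(c), at(d), holds(b), holds(c), holds(d)}  (18 atoms)
goal ⊆ F2  ⇒  h_max = 2

2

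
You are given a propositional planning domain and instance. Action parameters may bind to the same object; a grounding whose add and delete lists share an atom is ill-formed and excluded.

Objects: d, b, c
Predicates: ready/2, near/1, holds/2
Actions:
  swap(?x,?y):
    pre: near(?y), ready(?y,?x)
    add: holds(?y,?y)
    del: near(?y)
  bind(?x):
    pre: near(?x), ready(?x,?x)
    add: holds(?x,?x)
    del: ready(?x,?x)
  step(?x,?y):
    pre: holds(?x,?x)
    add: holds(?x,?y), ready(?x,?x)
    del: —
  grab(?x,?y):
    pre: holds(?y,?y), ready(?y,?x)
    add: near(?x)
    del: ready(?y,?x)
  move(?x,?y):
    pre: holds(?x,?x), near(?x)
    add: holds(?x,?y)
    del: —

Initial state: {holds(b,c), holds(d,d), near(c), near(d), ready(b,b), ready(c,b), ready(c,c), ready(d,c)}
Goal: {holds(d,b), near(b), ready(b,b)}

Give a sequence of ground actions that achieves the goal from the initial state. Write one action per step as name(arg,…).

1. swap(b,c)  →  {holds(b,c), holds(c,c), holds(d,d), near(d), ready(b,b), ready(c,b), ready(c,c), ready(d,c)}
2. step(d,b)  →  {holds(b,c), holds(c,c), holds(d,b), holds(d,d), near(d), ready(b,b), ready(c,b), ready(c,c), ready(d,c), ready(d,d)}
3. grab(b,c)  →  {holds(b,c), holds(c,c), holds(d,b), holds(d,d), near(b), near(d), ready(b,b), ready(c,c), ready(d,c), ready(d,d)}

swap(b,c); step(d,b); grab(b,c)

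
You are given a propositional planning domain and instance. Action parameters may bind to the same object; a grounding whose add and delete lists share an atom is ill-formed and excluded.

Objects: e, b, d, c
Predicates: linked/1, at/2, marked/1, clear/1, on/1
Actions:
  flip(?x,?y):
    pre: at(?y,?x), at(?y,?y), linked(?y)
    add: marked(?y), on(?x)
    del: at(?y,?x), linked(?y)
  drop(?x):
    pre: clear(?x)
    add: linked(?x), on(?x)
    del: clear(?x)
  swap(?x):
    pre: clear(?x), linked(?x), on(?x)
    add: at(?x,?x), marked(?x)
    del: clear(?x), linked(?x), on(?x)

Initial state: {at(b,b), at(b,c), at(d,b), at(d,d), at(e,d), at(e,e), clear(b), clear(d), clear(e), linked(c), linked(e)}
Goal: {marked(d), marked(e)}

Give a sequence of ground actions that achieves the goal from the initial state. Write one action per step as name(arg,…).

1. flip(e,e)  →  {at(b,b), at(b,c), at(d,b), at(d,d), at(e,d), clear(b), clear(d), clear(e), linked(c), marked(e), on(e)}
2. drop(d)  →  {at(b,b), at(b,c), at(d,b), at(d,d), at(e,d), clear(b), clear(e), linked(c), linked(d), marked(e), on(d), on(e)}
3. flip(b,d)  →  {at(b,b), at(b,c), at(d,d), at(e,d), clear(b), clear(e), linked(c), marked(d), marked(e), on(b), on(d), on(e)}

flip(e,e); drop(d); flip(b,d)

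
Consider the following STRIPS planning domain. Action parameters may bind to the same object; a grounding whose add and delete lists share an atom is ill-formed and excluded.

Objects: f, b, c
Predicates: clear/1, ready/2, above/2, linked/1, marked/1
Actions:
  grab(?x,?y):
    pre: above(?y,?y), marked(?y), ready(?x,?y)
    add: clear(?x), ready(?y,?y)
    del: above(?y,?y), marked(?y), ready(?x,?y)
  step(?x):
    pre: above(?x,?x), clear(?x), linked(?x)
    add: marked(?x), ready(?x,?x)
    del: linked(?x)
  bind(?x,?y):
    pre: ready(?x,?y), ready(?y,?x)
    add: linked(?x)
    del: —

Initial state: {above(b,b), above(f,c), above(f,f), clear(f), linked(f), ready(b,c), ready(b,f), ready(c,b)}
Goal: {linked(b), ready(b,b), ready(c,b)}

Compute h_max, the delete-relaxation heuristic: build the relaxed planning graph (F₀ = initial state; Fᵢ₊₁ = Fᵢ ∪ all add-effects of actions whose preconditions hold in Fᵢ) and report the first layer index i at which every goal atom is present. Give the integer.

F0 = init (8 atoms)
F1 = F0 ∪ {linked(b), linked(c), marked(f), ready(f,f)}  (12 atoms)
F2 = F1 ∪ {clear(b)}  (13 atoms)
F3 = F2 ∪ {marked(b), ready(b,b)}  (15 atoms)
goal ⊆ F3  ⇒  h_max = 3

3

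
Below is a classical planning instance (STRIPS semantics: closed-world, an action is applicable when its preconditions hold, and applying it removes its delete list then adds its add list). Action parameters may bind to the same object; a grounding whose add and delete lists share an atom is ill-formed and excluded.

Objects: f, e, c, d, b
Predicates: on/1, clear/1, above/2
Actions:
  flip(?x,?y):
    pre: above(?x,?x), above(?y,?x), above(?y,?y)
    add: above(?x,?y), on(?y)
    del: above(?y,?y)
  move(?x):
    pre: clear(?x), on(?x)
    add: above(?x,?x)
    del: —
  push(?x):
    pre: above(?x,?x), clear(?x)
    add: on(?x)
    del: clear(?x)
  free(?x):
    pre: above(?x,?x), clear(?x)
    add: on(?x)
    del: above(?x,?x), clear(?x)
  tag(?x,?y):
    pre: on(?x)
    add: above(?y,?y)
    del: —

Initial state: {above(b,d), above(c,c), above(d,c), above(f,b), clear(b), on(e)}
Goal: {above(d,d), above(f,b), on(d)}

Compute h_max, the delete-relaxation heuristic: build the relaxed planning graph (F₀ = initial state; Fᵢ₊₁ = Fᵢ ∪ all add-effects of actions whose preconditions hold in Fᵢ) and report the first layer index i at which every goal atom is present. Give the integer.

F0 = init (6 atoms)
F1 = F0 ∪ {above(b,b), above(d,d), above(e,e), above(f,f)}  (10 atoms)
F2 = F1 ∪ {above(b,f), above(c,d), above(d,b), on(b), on(d), on(f)}  (16 atoms)
goal ⊆ F2  ⇒  h_max = 2

2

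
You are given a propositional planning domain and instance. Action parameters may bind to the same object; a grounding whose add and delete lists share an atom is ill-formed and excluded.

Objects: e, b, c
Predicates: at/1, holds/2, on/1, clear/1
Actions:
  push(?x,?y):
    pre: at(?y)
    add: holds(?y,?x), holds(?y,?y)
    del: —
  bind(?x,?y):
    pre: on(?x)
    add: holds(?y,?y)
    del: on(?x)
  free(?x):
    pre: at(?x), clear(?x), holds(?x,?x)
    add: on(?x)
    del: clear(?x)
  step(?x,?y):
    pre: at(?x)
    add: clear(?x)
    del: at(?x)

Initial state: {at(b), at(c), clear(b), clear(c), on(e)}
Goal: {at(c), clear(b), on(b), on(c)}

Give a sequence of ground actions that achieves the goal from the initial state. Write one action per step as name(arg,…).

1. push(e,b)  →  {at(b), at(c), clear(b), clear(c), holds(b,b), holds(b,e), on(e)}
2. push(e,c)  →  {at(b), at(c), clear(b), clear(c), holds(b,b), holds(b,e), holds(c,c), holds(c,e), on(e)}
3. free(b)  →  {at(b), at(c), clear(c), holds(b,b), holds(b,e), holds(c,c), holds(c,e), on(b), on(e)}
4. free(c)  →  {at(b), at(c), holds(b,b), holds(b,e), holds(c,c), holds(c,e), on(b), on(c), on(e)}
5. step(b,e)  →  {at(c), clear(b), holds(b,b), holds(b,e), holds(c,c), holds(c,e), on(b), on(c), on(e)}

push(e,b); push(e,c); free(b); free(c); step(b,e)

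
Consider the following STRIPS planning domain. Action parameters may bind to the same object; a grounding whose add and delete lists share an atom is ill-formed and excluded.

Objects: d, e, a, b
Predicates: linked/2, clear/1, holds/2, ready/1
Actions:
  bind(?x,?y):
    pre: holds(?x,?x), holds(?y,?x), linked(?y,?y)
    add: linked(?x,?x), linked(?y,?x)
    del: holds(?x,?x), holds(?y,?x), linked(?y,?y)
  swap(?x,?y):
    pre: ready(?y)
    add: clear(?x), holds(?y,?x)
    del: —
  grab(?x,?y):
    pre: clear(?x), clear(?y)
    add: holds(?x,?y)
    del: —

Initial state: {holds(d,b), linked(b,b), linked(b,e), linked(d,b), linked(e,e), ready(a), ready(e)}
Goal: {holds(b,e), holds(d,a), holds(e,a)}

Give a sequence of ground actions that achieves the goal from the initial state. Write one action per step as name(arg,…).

1. swap(d,e)  →  {clear(d), holds(d,b), holds(e,d), linked(b,b), linked(b,e), linked(d,b), linked(e,e), ready(a), ready(e)}
2. swap(e,e)  →  {clear(d), clear(e), holds(d,b), holds(e,d), holds(e,e), linked(b,b), linked(b,e), linked(d,b), linked(e,e), ready(a), ready(e)}
3. swap(a,e)  →  {clear(a), clear(d), clear(e), holds(d,b), holds(e,a), holds(e,d), holds(e,e), linked(b,b), linked(b,e), linked(d,b), linked(e,e), ready(a), ready(e)}
4. swap(b,e)  →  {clear(a), clear(b), clear(d), clear(e), holds(d,b), holds(e,a), holds(e,b), holds(e,d), holds(e,e), linked(b,b), linked(b,e), linked(d,b), linked(e,e), ready(a), ready(e)}
5. grab(d,a)  →  {clear(a), clear(b), clear(d), clear(e), holds(d,a), holds(d,b), holds(e,a), holds(e,b), holds(e,d), holds(e,e), linked(b,b), linked(b,e), linked(d,b), linked(e,e), ready(a), ready(e)}
6. grab(b,e)  →  {clear(a), clear(b), clear(d), clear(e), holds(b,e), holds(d,a), holds(d,b), holds(e,a), holds(e,b), holds(e,d), holds(e,e), linked(b,b), linked(b,e), linked(d,b), linked(e,e), ready(a), ready(e)}

swap(d,e); swap(e,e); swap(a,e); swap(b,e); grab(d,a); grab(b,e)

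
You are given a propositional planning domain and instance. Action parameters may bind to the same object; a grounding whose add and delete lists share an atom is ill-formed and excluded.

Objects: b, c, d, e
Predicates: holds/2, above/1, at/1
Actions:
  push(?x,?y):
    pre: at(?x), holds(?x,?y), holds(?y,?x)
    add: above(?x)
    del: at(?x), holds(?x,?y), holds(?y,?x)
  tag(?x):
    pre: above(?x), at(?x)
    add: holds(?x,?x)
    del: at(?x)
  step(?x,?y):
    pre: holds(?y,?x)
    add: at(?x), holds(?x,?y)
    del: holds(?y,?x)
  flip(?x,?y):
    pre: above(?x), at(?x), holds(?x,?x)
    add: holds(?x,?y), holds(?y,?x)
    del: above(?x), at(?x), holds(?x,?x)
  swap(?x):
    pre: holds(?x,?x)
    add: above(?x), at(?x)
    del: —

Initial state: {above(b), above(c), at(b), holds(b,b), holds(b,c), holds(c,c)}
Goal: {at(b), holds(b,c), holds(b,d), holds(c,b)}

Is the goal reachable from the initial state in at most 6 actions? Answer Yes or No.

1. step(c,b)  →  {above(b), above(c), at(b), at(c), holds(b,b), holds(c,b), holds(c,c)}
2. flip(b,d)  →  {above(c), at(c), holds(b,d), holds(c,b), holds(c,c), holds(d,b)}
3. step(b,c)  →  {above(c), at(b), at(c), holds(b,c), holds(b,d), holds(c,c), holds(d,b)}
4. flip(c,b)  →  {at(b), holds(b,c), holds(b,d), holds(c,b), holds(d,b)}
optimal plan length = 4; 4 ≤ 6

Yes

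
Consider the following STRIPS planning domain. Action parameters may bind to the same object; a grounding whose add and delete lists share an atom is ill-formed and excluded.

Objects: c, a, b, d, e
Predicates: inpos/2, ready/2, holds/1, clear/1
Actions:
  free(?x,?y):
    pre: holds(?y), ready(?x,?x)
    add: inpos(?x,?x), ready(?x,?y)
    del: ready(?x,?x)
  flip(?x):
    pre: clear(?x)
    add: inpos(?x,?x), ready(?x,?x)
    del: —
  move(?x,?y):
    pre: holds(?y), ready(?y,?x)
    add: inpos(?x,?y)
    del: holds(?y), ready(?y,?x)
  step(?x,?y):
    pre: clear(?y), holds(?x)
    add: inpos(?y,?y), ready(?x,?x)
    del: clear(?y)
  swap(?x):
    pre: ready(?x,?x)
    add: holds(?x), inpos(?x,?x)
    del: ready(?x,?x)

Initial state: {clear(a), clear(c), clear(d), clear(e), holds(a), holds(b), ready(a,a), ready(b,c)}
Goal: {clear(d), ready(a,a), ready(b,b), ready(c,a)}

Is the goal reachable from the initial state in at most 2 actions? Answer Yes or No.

No

1. flip(c)  →  {clear(a), clear(c), clear(d), clear(e), holds(a), holds(b), inpos(c,c), ready(a,a), ready(b,c), ready(c,c)}
2. free(c,a)  →  {clear(a), clear(c), clear(d), clear(e), holds(a), holds(b), inpos(c,c), ready(a,a), ready(b,c), ready(c,a)}
3. step(b,c)  →  {clear(a), clear(d), clear(e), holds(a), holds(b), inpos(c,c), ready(a,a), ready(b,b), ready(b,c), ready(c,a)}
optimal plan length = 3; 3 > 2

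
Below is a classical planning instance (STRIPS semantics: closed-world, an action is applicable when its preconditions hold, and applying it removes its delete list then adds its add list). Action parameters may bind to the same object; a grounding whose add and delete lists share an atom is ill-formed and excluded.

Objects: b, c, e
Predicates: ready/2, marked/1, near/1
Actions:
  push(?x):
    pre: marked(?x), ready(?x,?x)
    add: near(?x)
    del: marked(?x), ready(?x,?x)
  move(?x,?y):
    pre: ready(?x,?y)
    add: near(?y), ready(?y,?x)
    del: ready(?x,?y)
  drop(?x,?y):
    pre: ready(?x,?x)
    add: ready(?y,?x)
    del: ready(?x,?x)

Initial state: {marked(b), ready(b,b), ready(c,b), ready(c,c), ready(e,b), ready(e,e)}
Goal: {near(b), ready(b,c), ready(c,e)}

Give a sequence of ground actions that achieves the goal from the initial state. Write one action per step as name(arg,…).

1. move(c,b)  →  {marked(b), near(b), ready(b,b), ready(b,c), ready(c,c), ready(e,b), ready(e,e)}
2. drop(e,c)  →  {marked(b), near(b), ready(b,b), ready(b,c), ready(c,c), ready(c,e), ready(e,b)}

move(c,b); drop(e,c)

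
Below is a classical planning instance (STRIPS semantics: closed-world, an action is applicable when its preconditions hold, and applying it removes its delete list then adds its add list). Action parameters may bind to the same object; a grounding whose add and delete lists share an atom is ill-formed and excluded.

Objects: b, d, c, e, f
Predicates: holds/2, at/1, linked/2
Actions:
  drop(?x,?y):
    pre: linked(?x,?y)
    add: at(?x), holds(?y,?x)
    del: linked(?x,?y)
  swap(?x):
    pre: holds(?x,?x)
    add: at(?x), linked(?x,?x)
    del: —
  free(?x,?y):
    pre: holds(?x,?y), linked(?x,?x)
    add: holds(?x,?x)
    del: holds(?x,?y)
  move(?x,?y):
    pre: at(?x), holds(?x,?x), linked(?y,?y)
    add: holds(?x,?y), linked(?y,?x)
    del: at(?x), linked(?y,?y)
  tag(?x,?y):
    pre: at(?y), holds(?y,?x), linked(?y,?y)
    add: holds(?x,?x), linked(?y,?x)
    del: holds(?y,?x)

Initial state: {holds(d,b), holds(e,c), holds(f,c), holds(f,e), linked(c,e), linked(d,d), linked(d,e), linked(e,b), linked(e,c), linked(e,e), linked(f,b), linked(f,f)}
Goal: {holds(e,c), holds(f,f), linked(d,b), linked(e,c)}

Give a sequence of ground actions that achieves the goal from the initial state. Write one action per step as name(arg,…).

drop(d,e); drop(f,f); tag(b,d)

1. drop(d,e)  →  {at(d), holds(d,b), holds(e,c), holds(e,d), holds(f,c), holds(f,e), linked(c,e), linked(d,d), linked(e,b), linked(e,c), linked(e,e), linked(f,b), linked(f,f)}
2. drop(f,f)  →  {at(d), at(f), holds(d,b), holds(e,c), holds(e,d), holds(f,c), holds(f,e), holds(f,f), linked(c,e), linked(d,d), linked(e,b), linked(e,c), linked(e,e), linked(f,b)}
3. tag(b,d)  →  {at(d), at(f), holds(b,b), holds(e,c), holds(e,d), holds(f,c), holds(f,e), holds(f,f), linked(c,e), linked(d,b), linked(d,d), linked(e,b), linked(e,c), linked(e,e), linked(f,b)}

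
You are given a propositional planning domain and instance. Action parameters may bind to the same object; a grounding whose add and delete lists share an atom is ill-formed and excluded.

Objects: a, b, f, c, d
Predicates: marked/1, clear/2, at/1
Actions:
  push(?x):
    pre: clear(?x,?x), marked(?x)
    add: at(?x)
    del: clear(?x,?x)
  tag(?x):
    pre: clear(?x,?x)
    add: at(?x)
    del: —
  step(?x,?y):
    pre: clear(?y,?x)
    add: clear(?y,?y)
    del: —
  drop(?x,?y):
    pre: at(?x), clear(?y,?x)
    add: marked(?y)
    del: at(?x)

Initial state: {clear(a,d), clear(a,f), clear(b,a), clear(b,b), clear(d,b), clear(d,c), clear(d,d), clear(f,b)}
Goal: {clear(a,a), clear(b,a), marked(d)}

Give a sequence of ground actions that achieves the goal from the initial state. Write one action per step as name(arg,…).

tag(b); step(f,a); drop(b,d)

1. tag(b)  →  {at(b), clear(a,d), clear(a,f), clear(b,a), clear(b,b), clear(d,b), clear(d,c), clear(d,d), clear(f,b)}
2. step(f,a)  →  {at(b), clear(a,a), clear(a,d), clear(a,f), clear(b,a), clear(b,b), clear(d,b), clear(d,c), clear(d,d), clear(f,b)}
3. drop(b,d)  →  {clear(a,a), clear(a,d), clear(a,f), clear(b,a), clear(b,b), clear(d,b), clear(d,c), clear(d,d), clear(f,b), marked(d)}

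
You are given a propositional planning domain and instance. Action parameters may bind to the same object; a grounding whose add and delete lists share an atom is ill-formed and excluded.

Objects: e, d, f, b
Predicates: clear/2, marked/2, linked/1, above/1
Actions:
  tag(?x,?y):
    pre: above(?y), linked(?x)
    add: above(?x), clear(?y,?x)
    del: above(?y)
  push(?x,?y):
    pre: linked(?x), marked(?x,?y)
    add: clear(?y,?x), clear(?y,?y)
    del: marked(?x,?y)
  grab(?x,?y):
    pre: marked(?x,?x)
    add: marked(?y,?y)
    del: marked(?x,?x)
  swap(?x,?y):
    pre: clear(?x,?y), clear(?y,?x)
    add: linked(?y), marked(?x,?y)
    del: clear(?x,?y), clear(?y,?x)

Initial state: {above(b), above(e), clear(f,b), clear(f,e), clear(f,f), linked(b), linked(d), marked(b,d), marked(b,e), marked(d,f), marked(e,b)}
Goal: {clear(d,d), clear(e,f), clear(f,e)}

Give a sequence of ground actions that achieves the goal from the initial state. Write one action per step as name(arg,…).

push(b,d); swap(f,f); tag(f,e)

1. push(b,d)  →  {above(b), above(e), clear(d,b), clear(d,d), clear(f,b), clear(f,e), clear(f,f), linked(b), linked(d), marked(b,e), marked(d,f), marked(e,b)}
2. swap(f,f)  →  {above(b), above(e), clear(d,b), clear(d,d), clear(f,b), clear(f,e), linked(b), linked(d), linked(f), marked(b,e), marked(d,f), marked(e,b), marked(f,f)}
3. tag(f,e)  →  {above(b), above(f), clear(d,b), clear(d,d), clear(e,f), clear(f,b), clear(f,e), linked(b), linked(d), linked(f), marked(b,e), marked(d,f), marked(e,b), marked(f,f)}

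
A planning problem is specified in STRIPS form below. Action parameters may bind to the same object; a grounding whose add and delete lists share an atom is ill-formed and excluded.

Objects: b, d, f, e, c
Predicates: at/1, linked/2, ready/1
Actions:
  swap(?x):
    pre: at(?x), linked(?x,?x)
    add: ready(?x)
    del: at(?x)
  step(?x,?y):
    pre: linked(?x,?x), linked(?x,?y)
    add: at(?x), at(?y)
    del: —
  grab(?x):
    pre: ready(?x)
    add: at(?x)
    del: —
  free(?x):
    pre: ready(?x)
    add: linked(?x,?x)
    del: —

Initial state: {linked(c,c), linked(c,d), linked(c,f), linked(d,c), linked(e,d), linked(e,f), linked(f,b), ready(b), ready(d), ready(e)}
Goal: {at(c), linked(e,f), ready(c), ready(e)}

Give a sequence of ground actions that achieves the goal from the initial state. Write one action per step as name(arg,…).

step(c,d); swap(c); step(c,d)

1. step(c,d)  →  {at(c), at(d), linked(c,c), linked(c,d), linked(c,f), linked(d,c), linked(e,d), linked(e,f), linked(f,b), ready(b), ready(d), ready(e)}
2. swap(c)  →  {at(d), linked(c,c), linked(c,d), linked(c,f), linked(d,c), linked(e,d), linked(e,f), linked(f,b), ready(b), ready(c), ready(d), ready(e)}
3. step(c,d)  →  {at(c), at(d), linked(c,c), linked(c,d), linked(c,f), linked(d,c), linked(e,d), linked(e,f), linked(f,b), ready(b), ready(c), ready(d), ready(e)}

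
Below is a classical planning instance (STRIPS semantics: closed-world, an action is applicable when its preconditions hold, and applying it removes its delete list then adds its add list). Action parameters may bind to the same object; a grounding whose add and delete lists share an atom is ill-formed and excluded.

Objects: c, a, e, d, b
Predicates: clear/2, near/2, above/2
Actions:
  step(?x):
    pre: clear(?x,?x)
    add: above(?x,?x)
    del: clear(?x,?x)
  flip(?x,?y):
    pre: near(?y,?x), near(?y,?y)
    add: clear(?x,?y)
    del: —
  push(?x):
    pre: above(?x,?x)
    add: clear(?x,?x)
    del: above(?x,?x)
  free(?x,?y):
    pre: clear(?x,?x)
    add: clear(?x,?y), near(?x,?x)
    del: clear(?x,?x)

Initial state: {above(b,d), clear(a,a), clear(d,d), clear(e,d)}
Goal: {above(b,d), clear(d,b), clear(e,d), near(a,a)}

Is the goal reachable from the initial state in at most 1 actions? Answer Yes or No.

1. free(a,c)  →  {above(b,d), clear(a,c), clear(d,d), clear(e,d), near(a,a)}
2. free(d,b)  →  {above(b,d), clear(a,c), clear(d,b), clear(e,d), near(a,a), near(d,d)}
optimal plan length = 2; 2 > 1

No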